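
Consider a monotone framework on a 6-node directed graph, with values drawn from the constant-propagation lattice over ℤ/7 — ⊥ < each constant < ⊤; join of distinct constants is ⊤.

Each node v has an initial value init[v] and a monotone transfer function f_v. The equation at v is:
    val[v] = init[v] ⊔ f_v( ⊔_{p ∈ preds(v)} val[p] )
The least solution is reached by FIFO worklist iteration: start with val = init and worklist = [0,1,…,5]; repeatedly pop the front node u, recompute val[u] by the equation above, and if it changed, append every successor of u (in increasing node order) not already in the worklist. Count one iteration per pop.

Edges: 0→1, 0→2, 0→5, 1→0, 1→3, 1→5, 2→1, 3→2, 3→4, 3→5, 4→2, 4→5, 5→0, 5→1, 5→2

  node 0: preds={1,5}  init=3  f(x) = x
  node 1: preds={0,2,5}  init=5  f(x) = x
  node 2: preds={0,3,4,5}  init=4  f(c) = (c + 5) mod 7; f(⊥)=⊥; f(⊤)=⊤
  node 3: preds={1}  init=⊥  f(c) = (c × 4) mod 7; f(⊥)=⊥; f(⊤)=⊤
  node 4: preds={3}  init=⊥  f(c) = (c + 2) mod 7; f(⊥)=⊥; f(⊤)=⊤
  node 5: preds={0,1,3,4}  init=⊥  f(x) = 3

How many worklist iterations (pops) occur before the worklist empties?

9

Worklist (9 pops):
  #1 pop 0: in=5 → ⊤ (was 3); enqueue []
  #2 pop 1: in=⊤ → ⊤ (was 5); enqueue [0]
  #3 pop 2: in=⊤ → ⊤ (was 4); enqueue [1]
  #4 pop 3: in=⊤ → ⊤ (was ⊥); enqueue [2]
  #5 pop 4: in=⊤ → ⊤ (was ⊥); enqueue []
  #6 pop 5: in=⊤ → 3 (was ⊥); enqueue []
  #7 pop 0: in=⊤ → ⊤ (no change)
  #8 pop 1: in=⊤ → ⊤ (no change)
  #9 pop 2: in=⊤ → ⊤ (no change)

Fixpoint:
  val[0] = ⊤
  val[1] = ⊤
  val[2] = ⊤
  val[3] = ⊤
  val[4] = ⊤
  val[5] = 3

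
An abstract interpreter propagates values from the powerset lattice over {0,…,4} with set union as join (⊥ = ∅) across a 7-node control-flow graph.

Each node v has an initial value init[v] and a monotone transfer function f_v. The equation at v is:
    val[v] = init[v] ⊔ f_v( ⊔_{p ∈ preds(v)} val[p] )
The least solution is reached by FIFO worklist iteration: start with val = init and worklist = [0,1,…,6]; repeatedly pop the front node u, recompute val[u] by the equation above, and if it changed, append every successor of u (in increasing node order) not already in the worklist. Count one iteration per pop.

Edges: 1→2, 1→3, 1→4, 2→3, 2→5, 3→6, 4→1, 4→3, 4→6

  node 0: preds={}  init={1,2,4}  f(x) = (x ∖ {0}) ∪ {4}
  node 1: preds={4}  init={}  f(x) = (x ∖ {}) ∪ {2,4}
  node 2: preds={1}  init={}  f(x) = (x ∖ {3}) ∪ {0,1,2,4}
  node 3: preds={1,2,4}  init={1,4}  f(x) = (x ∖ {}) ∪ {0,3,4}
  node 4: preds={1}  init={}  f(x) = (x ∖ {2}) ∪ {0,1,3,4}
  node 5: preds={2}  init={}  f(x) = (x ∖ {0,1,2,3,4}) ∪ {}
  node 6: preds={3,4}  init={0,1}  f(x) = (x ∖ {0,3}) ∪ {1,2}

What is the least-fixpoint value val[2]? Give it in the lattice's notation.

{0,1,2,4}

Iteration log — 11 steps:
  step 1. node 0  ⊔preds={}  new={1,2,4}  stable
  step 2. node 1  ⊔preds={}  new={2,4}  old={}  +wl: 
  step 3. node 2  ⊔preds={2,4}  new={0,1,2,4}  old={}  +wl: 
  step 4. node 3  ⊔preds={0,1,2,4}  new={0,1,2,3,4}  old={1,4}  +wl: 
  step 5. node 4  ⊔preds={2,4}  new={0,1,3,4}  old={}  +wl: 1,3
  step 6. node 5  ⊔preds={0,1,2,4}  new={}  stable
  step 7. node 6  ⊔preds={0,1,2,3,4}  new={0,1,2,4}  old={0,1}  +wl: 
  step 8. node 1  ⊔preds={0,1,3,4}  new={0,1,2,3,4}  old={2,4}  +wl: 2,4
  step 9. node 3  ⊔preds={0,1,2,3,4}  new={0,1,2,3,4}  stable
  step 10. node 2  ⊔preds={0,1,2,3,4}  new={0,1,2,4}  stable
  step 11. node 4  ⊔preds={0,1,2,3,4}  new={0,1,3,4}  stable

Least fixpoint reached:
  node 0: {1,2,4}
  node 1: {0,1,2,3,4}
  node 2: {0,1,2,4}
  node 3: {0,1,2,3,4}
  node 4: {0,1,3,4}
  node 5: {}
  node 6: {0,1,2,4}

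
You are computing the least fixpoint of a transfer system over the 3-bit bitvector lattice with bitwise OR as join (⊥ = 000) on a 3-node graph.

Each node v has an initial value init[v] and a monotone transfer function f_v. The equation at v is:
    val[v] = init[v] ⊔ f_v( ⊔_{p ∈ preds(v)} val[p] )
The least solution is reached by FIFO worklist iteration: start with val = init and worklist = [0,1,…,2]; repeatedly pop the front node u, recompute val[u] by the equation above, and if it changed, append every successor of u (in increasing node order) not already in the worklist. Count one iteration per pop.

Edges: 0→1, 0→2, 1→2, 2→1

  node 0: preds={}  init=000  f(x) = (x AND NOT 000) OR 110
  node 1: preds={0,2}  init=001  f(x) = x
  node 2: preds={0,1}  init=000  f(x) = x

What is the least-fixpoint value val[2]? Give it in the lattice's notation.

Iteration log — 4 steps:
  step 1. node 0  ⊔preds=000  new=110  old=000  +wl: 
  step 2. node 1  ⊔preds=110  new=111  old=001  +wl: 
  step 3. node 2  ⊔preds=111  new=111  old=000  +wl: 1
  step 4. node 1  ⊔preds=111  new=111  stable

Least fixpoint reached:
  node 0: 110
  node 1: 111
  node 2: 111

111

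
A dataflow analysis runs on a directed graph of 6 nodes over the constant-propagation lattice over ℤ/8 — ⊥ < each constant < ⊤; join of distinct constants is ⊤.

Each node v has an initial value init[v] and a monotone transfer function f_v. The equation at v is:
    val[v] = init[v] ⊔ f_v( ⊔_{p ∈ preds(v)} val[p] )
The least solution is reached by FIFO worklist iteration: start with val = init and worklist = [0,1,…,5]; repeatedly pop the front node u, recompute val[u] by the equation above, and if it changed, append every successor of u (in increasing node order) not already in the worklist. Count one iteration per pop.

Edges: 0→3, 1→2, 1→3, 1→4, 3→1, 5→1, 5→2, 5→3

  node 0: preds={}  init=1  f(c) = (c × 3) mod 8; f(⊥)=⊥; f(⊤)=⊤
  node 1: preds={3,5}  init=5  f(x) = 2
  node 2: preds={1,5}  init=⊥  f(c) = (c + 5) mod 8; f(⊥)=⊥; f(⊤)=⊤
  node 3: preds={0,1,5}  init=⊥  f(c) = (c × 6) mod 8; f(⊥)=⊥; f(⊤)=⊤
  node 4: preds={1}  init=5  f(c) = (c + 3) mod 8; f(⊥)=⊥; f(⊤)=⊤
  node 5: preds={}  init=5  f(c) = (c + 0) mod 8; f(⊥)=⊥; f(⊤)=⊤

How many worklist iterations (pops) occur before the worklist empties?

Worklist (7 pops):
  #1 pop 0: in=⊥ → 1 (no change)
  #2 pop 1: in=5 → ⊤ (was 5); enqueue []
  #3 pop 2: in=⊤ → ⊤ (was ⊥); enqueue []
  #4 pop 3: in=⊤ → ⊤ (was ⊥); enqueue [1]
  #5 pop 4: in=⊤ → ⊤ (was 5); enqueue []
  #6 pop 5: in=⊥ → 5 (no change)
  #7 pop 1: in=⊤ → ⊤ (no change)

Fixpoint:
  val[0] = 1
  val[1] = ⊤
  val[2] = ⊤
  val[3] = ⊤
  val[4] = ⊤
  val[5] = 5

7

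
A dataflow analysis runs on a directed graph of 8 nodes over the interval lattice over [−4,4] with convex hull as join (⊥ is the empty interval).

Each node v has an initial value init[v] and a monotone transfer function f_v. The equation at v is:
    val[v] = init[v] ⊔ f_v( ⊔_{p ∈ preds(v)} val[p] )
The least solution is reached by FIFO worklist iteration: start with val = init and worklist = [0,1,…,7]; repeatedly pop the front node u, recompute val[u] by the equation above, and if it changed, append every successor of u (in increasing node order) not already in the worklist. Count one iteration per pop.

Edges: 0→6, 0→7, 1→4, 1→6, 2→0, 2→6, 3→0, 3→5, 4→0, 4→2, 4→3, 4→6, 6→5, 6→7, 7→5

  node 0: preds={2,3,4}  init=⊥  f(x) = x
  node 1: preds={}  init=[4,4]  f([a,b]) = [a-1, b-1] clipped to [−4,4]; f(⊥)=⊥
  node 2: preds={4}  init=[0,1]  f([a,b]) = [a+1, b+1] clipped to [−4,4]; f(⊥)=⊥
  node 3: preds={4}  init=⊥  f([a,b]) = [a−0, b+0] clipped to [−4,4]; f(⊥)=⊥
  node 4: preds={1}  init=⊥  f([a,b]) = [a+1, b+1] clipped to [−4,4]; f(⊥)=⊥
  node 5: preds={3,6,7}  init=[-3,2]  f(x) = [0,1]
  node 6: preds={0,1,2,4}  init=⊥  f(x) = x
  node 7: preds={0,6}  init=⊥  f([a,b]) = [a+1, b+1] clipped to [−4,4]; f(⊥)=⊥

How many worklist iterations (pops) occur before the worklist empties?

Worklist (15 pops):
  #1 pop 0: in=[0,1] → [0,1] (was ⊥); enqueue []
  #2 pop 1: in=⊥ → [4,4] (no change)
  #3 pop 2: in=⊥ → [0,1] (no change)
  #4 pop 3: in=⊥ → ⊥ (no change)
  #5 pop 4: in=[4,4] → [4,4] (was ⊥); enqueue [0,2,3]
  #6 pop 5: in=⊥ → [-3,2] (no change)
  #7 pop 6: in=[0,4] → [0,4] (was ⊥); enqueue [5]
  #8 pop 7: in=[0,4] → [1,4] (was ⊥); enqueue []
  #9 pop 0: in=[0,4] → [0,4] (was [0,1]); enqueue [6,7]
  #10 pop 2: in=[4,4] → [0,4] (was [0,1]); enqueue [0]
  #11 pop 3: in=[4,4] → [4,4] (was ⊥); enqueue []
  #12 pop 5: in=[0,4] → [-3,2] (no change)
  #13 pop 6: in=[0,4] → [0,4] (no change)
  #14 pop 7: in=[0,4] → [1,4] (no change)
  #15 pop 0: in=[0,4] → [0,4] (no change)

Fixpoint:
  val[0] = [0,4]
  val[1] = [4,4]
  val[2] = [0,4]
  val[3] = [4,4]
  val[4] = [4,4]
  val[5] = [-3,2]
  val[6] = [0,4]
  val[7] = [1,4]

15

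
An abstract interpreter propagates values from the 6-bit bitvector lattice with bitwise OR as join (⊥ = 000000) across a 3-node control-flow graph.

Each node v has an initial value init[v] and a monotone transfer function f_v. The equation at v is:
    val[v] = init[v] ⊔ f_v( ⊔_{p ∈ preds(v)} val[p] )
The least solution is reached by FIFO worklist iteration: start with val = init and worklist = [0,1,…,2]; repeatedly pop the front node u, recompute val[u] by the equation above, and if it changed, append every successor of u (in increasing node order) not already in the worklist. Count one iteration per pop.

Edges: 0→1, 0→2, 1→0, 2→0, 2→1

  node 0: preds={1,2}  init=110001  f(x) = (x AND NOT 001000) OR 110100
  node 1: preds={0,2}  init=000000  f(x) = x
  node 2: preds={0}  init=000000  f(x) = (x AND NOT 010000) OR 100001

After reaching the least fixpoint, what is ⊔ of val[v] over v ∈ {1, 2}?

Trace (5 dequeues):
  [1] u=0 | in 000000 | out 110101 | prev 110001 | push {}
  [2] u=1 | in 110101 | out 110101 | prev 000000 | push {0}
  [3] u=2 | in 110101 | out 100101 | prev 000000 | push {1}
  [4] u=0 | in 110101 | out 110101 | ==
  [5] u=1 | in 110101 | out 110101 | ==

Converged values:
  [0] 110101
  [1] 110101
  [2] 100101

110101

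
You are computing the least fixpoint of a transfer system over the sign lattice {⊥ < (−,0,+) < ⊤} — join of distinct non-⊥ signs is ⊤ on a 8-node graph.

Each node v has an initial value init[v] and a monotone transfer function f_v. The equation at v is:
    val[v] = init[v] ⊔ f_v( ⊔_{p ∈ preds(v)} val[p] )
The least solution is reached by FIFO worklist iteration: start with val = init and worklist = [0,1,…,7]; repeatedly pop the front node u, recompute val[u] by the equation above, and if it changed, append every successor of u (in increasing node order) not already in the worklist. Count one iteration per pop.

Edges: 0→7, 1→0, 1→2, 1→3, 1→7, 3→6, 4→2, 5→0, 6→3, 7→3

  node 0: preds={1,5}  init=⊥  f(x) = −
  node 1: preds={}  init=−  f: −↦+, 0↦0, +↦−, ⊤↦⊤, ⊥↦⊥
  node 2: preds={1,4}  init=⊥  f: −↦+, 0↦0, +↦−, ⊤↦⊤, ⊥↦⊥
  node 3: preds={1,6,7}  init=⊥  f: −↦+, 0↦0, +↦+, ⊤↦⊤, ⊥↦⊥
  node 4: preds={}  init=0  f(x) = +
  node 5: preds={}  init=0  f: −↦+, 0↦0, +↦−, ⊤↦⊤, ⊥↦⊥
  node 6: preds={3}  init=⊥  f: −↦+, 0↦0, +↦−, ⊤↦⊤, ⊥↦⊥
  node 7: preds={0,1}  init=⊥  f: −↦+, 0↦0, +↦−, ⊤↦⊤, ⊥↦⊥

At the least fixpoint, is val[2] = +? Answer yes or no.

no

Worklist (12 pops):
  #1 pop 0: in=⊤ → − (was ⊥); enqueue []
  #2 pop 1: in=⊥ → − (no change)
  #3 pop 2: in=⊤ → ⊤ (was ⊥); enqueue []
  #4 pop 3: in=− → + (was ⊥); enqueue []
  #5 pop 4: in=⊥ → ⊤ (was 0); enqueue [2]
  #6 pop 5: in=⊥ → 0 (no change)
  #7 pop 6: in=+ → − (was ⊥); enqueue [3]
  #8 pop 7: in=− → + (was ⊥); enqueue []
  #9 pop 2: in=⊤ → ⊤ (no change)
  #10 pop 3: in=⊤ → ⊤ (was +); enqueue [6]
  #11 pop 6: in=⊤ → ⊤ (was −); enqueue [3]
  #12 pop 3: in=⊤ → ⊤ (no change)

Fixpoint:
  val[0] = −
  val[1] = −
  val[2] = ⊤
  val[3] = ⊤
  val[4] = ⊤
  val[5] = 0
  val[6] = ⊤
  val[7] = +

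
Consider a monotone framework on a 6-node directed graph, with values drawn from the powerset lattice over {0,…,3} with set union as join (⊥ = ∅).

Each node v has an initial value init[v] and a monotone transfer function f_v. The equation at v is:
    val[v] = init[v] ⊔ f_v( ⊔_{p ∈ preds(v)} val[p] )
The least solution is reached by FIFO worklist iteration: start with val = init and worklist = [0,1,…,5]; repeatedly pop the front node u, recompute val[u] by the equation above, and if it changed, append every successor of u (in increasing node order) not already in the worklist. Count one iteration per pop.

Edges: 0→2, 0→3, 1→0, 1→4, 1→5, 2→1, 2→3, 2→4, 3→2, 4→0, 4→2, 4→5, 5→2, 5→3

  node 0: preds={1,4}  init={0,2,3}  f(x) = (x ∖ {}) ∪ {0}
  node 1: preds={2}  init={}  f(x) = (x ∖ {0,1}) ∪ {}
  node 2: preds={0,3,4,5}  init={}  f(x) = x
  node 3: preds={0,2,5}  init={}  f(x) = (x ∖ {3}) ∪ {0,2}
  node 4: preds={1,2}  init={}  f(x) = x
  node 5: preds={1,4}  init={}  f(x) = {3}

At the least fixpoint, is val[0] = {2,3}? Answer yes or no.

no

Iteration log — 12 steps:
  step 1. node 0  ⊔preds={}  new={0,2,3}  stable
  step 2. node 1  ⊔preds={}  new={}  stable
  step 3. node 2  ⊔preds={0,2,3}  new={0,2,3}  old={}  +wl: 1
  step 4. node 3  ⊔preds={0,2,3}  new={0,2}  old={}  +wl: 2
  step 5. node 4  ⊔preds={0,2,3}  new={0,2,3}  old={}  +wl: 0
  step 6. node 5  ⊔preds={0,2,3}  new={3}  old={}  +wl: 3
  step 7. node 1  ⊔preds={0,2,3}  new={2,3}  old={}  +wl: 4,5
  step 8. node 2  ⊔preds={0,2,3}  new={0,2,3}  stable
  step 9. node 0  ⊔preds={0,2,3}  new={0,2,3}  stable
  step 10. node 3  ⊔preds={0,2,3}  new={0,2}  stable
  step 11. node 4  ⊔preds={0,2,3}  new={0,2,3}  stable
  step 12. node 5  ⊔preds={0,2,3}  new={3}  stable

Least fixpoint reached:
  node 0: {0,2,3}
  node 1: {2,3}
  node 2: {0,2,3}
  node 3: {0,2}
  node 4: {0,2,3}
  node 5: {3}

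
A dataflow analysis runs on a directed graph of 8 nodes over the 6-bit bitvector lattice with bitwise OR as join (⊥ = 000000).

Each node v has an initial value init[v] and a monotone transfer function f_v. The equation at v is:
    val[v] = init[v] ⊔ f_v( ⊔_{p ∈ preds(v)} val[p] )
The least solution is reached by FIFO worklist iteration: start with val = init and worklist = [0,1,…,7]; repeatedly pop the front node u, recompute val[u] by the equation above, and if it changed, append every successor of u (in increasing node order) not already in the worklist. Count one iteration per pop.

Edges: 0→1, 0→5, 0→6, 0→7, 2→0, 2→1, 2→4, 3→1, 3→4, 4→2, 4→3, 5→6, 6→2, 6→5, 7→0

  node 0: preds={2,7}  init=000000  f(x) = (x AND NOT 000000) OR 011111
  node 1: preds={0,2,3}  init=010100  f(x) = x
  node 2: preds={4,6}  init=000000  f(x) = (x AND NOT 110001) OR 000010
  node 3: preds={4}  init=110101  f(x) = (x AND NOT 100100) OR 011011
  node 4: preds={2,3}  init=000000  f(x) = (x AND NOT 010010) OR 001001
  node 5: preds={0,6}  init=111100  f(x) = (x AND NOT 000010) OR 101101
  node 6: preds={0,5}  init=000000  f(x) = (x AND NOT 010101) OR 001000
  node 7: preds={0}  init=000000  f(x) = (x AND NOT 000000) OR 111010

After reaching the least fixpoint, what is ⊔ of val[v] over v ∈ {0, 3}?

111111

Iteration log — 18 steps:
  step 1. node 0  ⊔preds=000000  new=011111  old=000000  +wl: 
  step 2. node 1  ⊔preds=111111  new=111111  old=010100  +wl: 
  step 3. node 2  ⊔preds=000000  new=000010  old=000000  +wl: 0,1
  step 4. node 3  ⊔preds=000000  new=111111  old=110101  +wl: 
  step 5. node 4  ⊔preds=111111  new=101101  old=000000  +wl: 2,3
  step 6. node 5  ⊔preds=011111  new=111101  old=111100  +wl: 
  step 7. node 6  ⊔preds=111111  new=101010  old=000000  +wl: 5
  step 8. node 7  ⊔preds=011111  new=111111  old=000000  +wl: 
  step 9. node 0  ⊔preds=111111  new=111111  old=011111  +wl: 6,7
  step 10. node 1  ⊔preds=111111  new=111111  stable
  step 11. node 2  ⊔preds=101111  new=001110  old=000010  +wl: 0,1,4
  step 12. node 3  ⊔preds=101101  new=111111  stable
  step 13. node 5  ⊔preds=111111  new=111101  stable
  step 14. node 6  ⊔preds=111111  new=101010  stable
  step 15. node 7  ⊔preds=111111  new=111111  stable
  step 16. node 0  ⊔preds=111111  new=111111  stable
  step 17. node 1  ⊔preds=111111  new=111111  stable
  step 18. node 4  ⊔preds=111111  new=101101  stable

Least fixpoint reached:
  node 0: 111111
  node 1: 111111
  node 2: 001110
  node 3: 111111
  node 4: 101101
  node 5: 111101
  node 6: 101010
  node 7: 111111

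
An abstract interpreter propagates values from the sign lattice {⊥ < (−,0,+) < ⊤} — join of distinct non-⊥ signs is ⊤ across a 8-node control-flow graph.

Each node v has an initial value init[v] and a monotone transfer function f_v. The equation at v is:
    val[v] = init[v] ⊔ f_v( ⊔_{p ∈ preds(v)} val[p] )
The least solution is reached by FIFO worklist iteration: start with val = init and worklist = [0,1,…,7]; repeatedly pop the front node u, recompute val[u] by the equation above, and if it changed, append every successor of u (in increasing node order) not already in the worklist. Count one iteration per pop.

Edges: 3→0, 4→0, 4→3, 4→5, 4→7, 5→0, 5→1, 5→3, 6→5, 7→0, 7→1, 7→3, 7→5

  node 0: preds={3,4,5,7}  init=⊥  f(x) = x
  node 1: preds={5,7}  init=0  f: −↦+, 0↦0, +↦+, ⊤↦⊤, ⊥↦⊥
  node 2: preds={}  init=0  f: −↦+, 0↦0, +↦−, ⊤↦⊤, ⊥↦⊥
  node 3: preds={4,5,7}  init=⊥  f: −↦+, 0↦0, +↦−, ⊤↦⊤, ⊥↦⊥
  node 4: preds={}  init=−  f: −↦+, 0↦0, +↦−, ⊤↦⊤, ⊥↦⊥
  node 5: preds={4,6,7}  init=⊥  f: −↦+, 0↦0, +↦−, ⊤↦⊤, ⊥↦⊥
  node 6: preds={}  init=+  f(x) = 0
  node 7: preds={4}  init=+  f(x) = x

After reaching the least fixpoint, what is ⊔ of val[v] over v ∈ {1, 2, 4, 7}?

Worklist (12 pops):
  #1 pop 0: in=⊤ → ⊤ (was ⊥); enqueue []
  #2 pop 1: in=+ → ⊤ (was 0); enqueue []
  #3 pop 2: in=⊥ → 0 (no change)
  #4 pop 3: in=⊤ → ⊤ (was ⊥); enqueue [0]
  #5 pop 4: in=⊥ → − (no change)
  #6 pop 5: in=⊤ → ⊤ (was ⊥); enqueue [1,3]
  #7 pop 6: in=⊥ → ⊤ (was +); enqueue [5]
  #8 pop 7: in=− → ⊤ (was +); enqueue []
  #9 pop 0: in=⊤ → ⊤ (no change)
  #10 pop 1: in=⊤ → ⊤ (no change)
  #11 pop 3: in=⊤ → ⊤ (no change)
  #12 pop 5: in=⊤ → ⊤ (no change)

Fixpoint:
  val[0] = ⊤
  val[1] = ⊤
  val[2] = 0
  val[3] = ⊤
  val[4] = −
  val[5] = ⊤
  val[6] = ⊤
  val[7] = ⊤

⊤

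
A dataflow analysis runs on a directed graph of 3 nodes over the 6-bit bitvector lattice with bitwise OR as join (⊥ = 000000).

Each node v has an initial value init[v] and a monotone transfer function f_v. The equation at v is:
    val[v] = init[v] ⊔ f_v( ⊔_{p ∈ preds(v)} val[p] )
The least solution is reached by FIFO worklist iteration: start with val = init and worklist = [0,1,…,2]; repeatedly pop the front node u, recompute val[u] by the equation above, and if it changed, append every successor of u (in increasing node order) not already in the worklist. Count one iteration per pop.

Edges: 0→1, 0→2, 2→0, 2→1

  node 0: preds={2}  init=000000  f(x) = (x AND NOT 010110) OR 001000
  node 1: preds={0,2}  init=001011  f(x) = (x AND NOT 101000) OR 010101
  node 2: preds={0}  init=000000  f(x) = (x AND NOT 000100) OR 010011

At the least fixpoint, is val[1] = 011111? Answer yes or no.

Trace (6 dequeues):
  [1] u=0 | in 000000 | out 001000 | prev 000000 | push {}
  [2] u=1 | in 001000 | out 011111 | prev 001011 | push {}
  [3] u=2 | in 001000 | out 011011 | prev 000000 | push {0,1}
  [4] u=0 | in 011011 | out 001001 | prev 001000 | push {2}
  [5] u=1 | in 011011 | out 011111 | ==
  [6] u=2 | in 001001 | out 011011 | ==

Converged values:
  [0] 001001
  [1] 011111
  [2] 011011

yes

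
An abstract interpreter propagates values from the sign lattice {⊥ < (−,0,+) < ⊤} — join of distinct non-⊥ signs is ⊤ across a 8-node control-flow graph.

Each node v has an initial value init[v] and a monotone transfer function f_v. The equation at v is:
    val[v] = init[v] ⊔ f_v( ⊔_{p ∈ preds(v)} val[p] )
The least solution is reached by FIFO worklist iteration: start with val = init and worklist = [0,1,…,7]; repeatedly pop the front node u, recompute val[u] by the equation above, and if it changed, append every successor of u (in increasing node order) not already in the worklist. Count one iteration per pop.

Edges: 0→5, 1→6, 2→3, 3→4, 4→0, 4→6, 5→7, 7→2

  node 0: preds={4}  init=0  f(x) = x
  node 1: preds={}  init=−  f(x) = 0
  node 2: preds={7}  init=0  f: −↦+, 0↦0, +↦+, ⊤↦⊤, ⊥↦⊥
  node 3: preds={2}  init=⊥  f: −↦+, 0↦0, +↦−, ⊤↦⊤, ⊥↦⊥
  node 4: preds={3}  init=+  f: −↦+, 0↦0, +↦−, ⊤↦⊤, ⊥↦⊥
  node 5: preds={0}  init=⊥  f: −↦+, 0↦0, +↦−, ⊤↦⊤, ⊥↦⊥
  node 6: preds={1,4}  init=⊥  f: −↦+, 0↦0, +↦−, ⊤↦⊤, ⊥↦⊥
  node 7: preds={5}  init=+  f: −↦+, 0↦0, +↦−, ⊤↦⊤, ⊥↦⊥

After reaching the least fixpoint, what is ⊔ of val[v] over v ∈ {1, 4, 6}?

⊤

Iteration log — 10 steps:
  step 1. node 0  ⊔preds=+  new=⊤  old=0  +wl: 
  step 2. node 1  ⊔preds=⊥  new=⊤  old=−  +wl: 
  step 3. node 2  ⊔preds=+  new=⊤  old=0  +wl: 
  step 4. node 3  ⊔preds=⊤  new=⊤  old=⊥  +wl: 
  step 5. node 4  ⊔preds=⊤  new=⊤  old=+  +wl: 0
  step 6. node 5  ⊔preds=⊤  new=⊤  old=⊥  +wl: 
  step 7. node 6  ⊔preds=⊤  new=⊤  old=⊥  +wl: 
  step 8. node 7  ⊔preds=⊤  new=⊤  old=+  +wl: 2
  step 9. node 0  ⊔preds=⊤  new=⊤  stable
  step 10. node 2  ⊔preds=⊤  new=⊤  stable

Least fixpoint reached:
  node 0: ⊤
  node 1: ⊤
  node 2: ⊤
  node 3: ⊤
  node 4: ⊤
  node 5: ⊤
  node 6: ⊤
  node 7: ⊤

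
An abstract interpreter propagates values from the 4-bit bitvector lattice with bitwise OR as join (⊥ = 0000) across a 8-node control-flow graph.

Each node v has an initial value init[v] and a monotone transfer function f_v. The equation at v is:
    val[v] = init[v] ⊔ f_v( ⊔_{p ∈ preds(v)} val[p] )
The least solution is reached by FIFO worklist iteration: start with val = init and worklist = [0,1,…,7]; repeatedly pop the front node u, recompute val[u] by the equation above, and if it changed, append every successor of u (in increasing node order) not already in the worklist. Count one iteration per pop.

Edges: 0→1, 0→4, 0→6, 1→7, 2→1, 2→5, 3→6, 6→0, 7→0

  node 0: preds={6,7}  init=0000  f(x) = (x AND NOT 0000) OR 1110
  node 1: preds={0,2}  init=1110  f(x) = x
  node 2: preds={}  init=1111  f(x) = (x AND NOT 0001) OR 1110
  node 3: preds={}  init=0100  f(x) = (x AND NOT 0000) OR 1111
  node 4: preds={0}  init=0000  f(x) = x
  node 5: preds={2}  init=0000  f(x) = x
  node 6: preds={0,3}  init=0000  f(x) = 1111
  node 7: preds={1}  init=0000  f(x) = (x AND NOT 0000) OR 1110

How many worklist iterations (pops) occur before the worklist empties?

Worklist (12 pops):
  #1 pop 0: in=0000 → 1110 (was 0000); enqueue []
  #2 pop 1: in=1111 → 1111 (was 1110); enqueue []
  #3 pop 2: in=0000 → 1111 (no change)
  #4 pop 3: in=0000 → 1111 (was 0100); enqueue []
  #5 pop 4: in=1110 → 1110 (was 0000); enqueue []
  #6 pop 5: in=1111 → 1111 (was 0000); enqueue []
  #7 pop 6: in=1111 → 1111 (was 0000); enqueue [0]
  #8 pop 7: in=1111 → 1111 (was 0000); enqueue []
  #9 pop 0: in=1111 → 1111 (was 1110); enqueue [1,4,6]
  #10 pop 1: in=1111 → 1111 (no change)
  #11 pop 4: in=1111 → 1111 (was 1110); enqueue []
  #12 pop 6: in=1111 → 1111 (no change)

Fixpoint:
  val[0] = 1111
  val[1] = 1111
  val[2] = 1111
  val[3] = 1111
  val[4] = 1111
  val[5] = 1111
  val[6] = 1111
  val[7] = 1111

12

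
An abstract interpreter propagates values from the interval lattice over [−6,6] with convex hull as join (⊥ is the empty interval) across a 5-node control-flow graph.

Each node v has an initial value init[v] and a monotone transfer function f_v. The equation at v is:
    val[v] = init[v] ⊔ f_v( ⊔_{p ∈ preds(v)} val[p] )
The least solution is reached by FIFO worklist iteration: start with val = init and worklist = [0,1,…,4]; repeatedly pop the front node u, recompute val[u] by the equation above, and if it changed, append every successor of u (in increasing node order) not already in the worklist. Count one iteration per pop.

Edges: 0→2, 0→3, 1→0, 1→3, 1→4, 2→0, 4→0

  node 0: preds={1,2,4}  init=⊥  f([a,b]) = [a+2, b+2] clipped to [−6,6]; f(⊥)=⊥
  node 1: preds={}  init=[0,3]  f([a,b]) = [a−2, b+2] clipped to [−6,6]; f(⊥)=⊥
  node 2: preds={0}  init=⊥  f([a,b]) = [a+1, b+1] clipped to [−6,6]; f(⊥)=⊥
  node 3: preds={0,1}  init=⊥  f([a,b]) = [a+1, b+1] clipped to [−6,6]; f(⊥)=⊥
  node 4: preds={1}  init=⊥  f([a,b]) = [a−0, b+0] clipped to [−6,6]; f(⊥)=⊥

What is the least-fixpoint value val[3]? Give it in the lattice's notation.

[1,6]

Iteration log — 8 steps:
  step 1. node 0  ⊔preds=[0,3]  new=[2,5]  old=⊥  +wl: 
  step 2. node 1  ⊔preds=⊥  new=[0,3]  stable
  step 3. node 2  ⊔preds=[2,5]  new=[3,6]  old=⊥  +wl: 0
  step 4. node 3  ⊔preds=[0,5]  new=[1,6]  old=⊥  +wl: 
  step 5. node 4  ⊔preds=[0,3]  new=[0,3]  old=⊥  +wl: 
  step 6. node 0  ⊔preds=[0,6]  new=[2,6]  old=[2,5]  +wl: 2,3
  step 7. node 2  ⊔preds=[2,6]  new=[3,6]  stable
  step 8. node 3  ⊔preds=[0,6]  new=[1,6]  stable

Least fixpoint reached:
  node 0: [2,6]
  node 1: [0,3]
  node 2: [3,6]
  node 3: [1,6]
  node 4: [0,3]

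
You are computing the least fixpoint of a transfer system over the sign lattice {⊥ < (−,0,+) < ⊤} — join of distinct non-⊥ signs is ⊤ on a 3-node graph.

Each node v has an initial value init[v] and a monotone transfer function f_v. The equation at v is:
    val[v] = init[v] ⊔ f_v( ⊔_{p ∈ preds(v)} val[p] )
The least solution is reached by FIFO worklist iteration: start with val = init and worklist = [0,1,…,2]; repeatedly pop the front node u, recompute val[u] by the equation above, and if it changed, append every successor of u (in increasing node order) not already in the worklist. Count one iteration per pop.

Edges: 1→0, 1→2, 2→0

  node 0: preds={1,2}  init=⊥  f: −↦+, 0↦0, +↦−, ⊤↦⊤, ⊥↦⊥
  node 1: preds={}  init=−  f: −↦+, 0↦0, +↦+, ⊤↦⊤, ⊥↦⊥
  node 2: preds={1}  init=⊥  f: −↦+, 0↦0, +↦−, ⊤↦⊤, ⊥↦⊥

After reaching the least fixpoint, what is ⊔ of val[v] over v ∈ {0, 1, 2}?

Trace (4 dequeues):
  [1] u=0 | in − | out + | prev ⊥ | push {}
  [2] u=1 | in ⊥ | out − | ==
  [3] u=2 | in − | out + | prev ⊥ | push {0}
  [4] u=0 | in ⊤ | out ⊤ | prev + | push {}

Converged values:
  [0] ⊤
  [1] −
  [2] +

⊤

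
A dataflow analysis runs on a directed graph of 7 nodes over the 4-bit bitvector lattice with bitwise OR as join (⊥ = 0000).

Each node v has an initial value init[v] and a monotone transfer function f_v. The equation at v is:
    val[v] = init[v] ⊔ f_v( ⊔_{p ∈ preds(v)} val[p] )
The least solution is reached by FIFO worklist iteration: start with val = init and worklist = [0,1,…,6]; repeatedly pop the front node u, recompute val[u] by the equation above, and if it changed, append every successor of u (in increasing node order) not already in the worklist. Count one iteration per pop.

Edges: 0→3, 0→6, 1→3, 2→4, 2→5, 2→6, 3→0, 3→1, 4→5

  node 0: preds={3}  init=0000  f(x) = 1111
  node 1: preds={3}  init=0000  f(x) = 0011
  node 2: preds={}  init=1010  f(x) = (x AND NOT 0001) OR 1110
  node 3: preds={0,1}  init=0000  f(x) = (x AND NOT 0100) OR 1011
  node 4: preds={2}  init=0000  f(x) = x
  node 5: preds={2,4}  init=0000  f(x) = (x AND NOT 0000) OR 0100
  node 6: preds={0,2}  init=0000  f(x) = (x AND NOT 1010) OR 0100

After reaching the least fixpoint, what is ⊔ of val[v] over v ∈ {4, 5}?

1110

Trace (9 dequeues):
  [1] u=0 | in 0000 | out 1111 | prev 0000 | push {}
  [2] u=1 | in 0000 | out 0011 | prev 0000 | push {}
  [3] u=2 | in 0000 | out 1110 | prev 1010 | push {}
  [4] u=3 | in 1111 | out 1011 | prev 0000 | push {0,1}
  [5] u=4 | in 1110 | out 1110 | prev 0000 | push {}
  [6] u=5 | in 1110 | out 1110 | prev 0000 | push {}
  [7] u=6 | in 1111 | out 0101 | prev 0000 | push {}
  [8] u=0 | in 1011 | out 1111 | ==
  [9] u=1 | in 1011 | out 0011 | ==

Converged values:
  [0] 1111
  [1] 0011
  [2] 1110
  [3] 1011
  [4] 1110
  [5] 1110
  [6] 0101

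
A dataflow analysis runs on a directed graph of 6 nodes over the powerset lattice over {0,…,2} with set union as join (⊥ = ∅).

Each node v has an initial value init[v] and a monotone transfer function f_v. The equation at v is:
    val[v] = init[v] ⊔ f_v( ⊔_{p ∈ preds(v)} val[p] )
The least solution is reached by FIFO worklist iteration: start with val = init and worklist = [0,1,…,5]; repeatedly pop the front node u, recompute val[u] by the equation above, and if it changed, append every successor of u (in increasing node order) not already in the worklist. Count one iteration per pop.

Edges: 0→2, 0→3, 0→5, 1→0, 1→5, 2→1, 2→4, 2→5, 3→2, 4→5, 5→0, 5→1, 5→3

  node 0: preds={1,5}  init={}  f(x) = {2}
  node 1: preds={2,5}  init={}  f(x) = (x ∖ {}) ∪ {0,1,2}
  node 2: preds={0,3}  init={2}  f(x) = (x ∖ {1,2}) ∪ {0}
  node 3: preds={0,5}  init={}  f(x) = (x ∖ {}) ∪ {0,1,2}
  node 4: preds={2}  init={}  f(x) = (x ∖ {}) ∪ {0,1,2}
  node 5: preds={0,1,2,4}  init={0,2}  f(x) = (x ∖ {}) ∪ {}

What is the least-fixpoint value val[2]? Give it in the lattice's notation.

{0,2}

Iteration log — 10 steps:
  step 1. node 0  ⊔preds={0,2}  new={2}  old={}  +wl: 
  step 2. node 1  ⊔preds={0,2}  new={0,1,2}  old={}  +wl: 0
  step 3. node 2  ⊔preds={2}  new={0,2}  old={2}  +wl: 1
  step 4. node 3  ⊔preds={0,2}  new={0,1,2}  old={}  +wl: 2
  step 5. node 4  ⊔preds={0,2}  new={0,1,2}  old={}  +wl: 
  step 6. node 5  ⊔preds={0,1,2}  new={0,1,2}  old={0,2}  +wl: 3
  step 7. node 0  ⊔preds={0,1,2}  new={2}  stable
  step 8. node 1  ⊔preds={0,1,2}  new={0,1,2}  stable
  step 9. node 2  ⊔preds={0,1,2}  new={0,2}  stable
  step 10. node 3  ⊔preds={0,1,2}  new={0,1,2}  stable

Least fixpoint reached:
  node 0: {2}
  node 1: {0,1,2}
  node 2: {0,2}
  node 3: {0,1,2}
  node 4: {0,1,2}
  node 5: {0,1,2}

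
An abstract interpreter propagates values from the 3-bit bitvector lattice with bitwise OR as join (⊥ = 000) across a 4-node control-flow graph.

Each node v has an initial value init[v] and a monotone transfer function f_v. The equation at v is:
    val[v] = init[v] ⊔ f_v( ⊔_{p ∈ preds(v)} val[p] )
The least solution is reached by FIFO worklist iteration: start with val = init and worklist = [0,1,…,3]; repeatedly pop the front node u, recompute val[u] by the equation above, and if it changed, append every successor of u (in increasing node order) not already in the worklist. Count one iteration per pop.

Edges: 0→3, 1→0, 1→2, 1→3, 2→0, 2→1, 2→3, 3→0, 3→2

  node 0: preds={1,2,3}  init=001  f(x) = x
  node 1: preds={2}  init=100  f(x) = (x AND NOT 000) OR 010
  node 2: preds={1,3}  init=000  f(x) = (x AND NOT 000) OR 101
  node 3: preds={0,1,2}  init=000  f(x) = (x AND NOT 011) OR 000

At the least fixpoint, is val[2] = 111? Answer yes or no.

yes

Trace (9 dequeues):
  [1] u=0 | in 100 | out 101 | prev 001 | push {}
  [2] u=1 | in 000 | out 110 | prev 100 | push {0}
  [3] u=2 | in 110 | out 111 | prev 000 | push {1}
  [4] u=3 | in 111 | out 100 | prev 000 | push {2}
  [5] u=0 | in 111 | out 111 | prev 101 | push {3}
  [6] u=1 | in 111 | out 111 | prev 110 | push {0}
  [7] u=2 | in 111 | out 111 | ==
  [8] u=3 | in 111 | out 100 | ==
  [9] u=0 | in 111 | out 111 | ==

Converged values:
  [0] 111
  [1] 111
  [2] 111
  [3] 100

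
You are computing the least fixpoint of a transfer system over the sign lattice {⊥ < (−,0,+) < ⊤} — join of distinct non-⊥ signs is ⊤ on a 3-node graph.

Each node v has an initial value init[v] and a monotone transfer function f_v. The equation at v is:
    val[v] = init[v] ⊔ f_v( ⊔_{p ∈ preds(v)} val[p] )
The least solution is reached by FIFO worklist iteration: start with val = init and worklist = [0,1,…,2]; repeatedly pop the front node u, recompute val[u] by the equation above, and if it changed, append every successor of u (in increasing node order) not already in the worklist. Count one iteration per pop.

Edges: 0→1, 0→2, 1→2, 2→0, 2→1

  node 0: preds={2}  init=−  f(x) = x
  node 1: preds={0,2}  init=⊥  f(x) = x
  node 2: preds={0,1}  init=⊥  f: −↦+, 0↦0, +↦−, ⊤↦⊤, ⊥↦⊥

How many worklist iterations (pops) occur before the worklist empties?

Trace (8 dequeues):
  [1] u=0 | in ⊥ | out − | ==
  [2] u=1 | in − | out − | prev ⊥ | push {}
  [3] u=2 | in − | out + | prev ⊥ | push {0,1}
  [4] u=0 | in + | out ⊤ | prev − | push {2}
  [5] u=1 | in ⊤ | out ⊤ | prev − | push {}
  [6] u=2 | in ⊤ | out ⊤ | prev + | push {0,1}
  [7] u=0 | in ⊤ | out ⊤ | ==
  [8] u=1 | in ⊤ | out ⊤ | ==

Converged values:
  [0] ⊤
  [1] ⊤
  [2] ⊤

8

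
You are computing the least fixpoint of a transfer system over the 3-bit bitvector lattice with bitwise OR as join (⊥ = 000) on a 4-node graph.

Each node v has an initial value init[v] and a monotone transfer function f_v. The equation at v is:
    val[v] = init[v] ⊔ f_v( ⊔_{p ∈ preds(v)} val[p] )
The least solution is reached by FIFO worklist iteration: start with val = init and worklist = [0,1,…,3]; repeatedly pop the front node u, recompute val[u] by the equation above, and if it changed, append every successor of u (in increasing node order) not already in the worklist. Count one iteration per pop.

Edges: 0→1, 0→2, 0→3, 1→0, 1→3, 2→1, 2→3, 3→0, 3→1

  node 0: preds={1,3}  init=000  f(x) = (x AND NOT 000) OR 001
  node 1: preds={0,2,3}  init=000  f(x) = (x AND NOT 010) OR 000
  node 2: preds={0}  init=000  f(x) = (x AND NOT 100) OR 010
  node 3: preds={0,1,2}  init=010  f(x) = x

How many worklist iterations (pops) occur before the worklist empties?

Trace (6 dequeues):
  [1] u=0 | in 010 | out 011 | prev 000 | push {}
  [2] u=1 | in 011 | out 001 | prev 000 | push {0}
  [3] u=2 | in 011 | out 011 | prev 000 | push {1}
  [4] u=3 | in 011 | out 011 | prev 010 | push {}
  [5] u=0 | in 011 | out 011 | ==
  [6] u=1 | in 011 | out 001 | ==

Converged values:
  [0] 011
  [1] 001
  [2] 011
  [3] 011

6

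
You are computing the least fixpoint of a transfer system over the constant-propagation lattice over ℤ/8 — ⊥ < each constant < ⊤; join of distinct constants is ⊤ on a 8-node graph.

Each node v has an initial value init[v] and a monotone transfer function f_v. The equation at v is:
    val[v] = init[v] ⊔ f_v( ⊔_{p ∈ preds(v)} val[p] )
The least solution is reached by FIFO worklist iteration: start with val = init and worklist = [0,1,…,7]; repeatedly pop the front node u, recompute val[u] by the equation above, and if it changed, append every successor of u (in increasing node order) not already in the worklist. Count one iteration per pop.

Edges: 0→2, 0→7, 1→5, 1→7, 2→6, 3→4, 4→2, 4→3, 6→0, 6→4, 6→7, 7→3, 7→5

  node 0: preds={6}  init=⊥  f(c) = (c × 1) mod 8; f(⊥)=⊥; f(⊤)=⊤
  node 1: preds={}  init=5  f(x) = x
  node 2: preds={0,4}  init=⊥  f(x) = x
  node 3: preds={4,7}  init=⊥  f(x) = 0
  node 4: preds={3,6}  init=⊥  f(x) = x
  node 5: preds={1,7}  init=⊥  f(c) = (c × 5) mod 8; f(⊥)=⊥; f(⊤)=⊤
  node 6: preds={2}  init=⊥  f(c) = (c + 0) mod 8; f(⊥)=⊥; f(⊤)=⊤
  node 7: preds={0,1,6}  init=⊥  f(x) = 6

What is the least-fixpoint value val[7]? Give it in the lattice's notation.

Trace (16 dequeues):
  [1] u=0 | in ⊥ | out ⊥ | ==
  [2] u=1 | in ⊥ | out 5 | ==
  [3] u=2 | in ⊥ | out ⊥ | ==
  [4] u=3 | in ⊥ | out 0 | prev ⊥ | push {}
  [5] u=4 | in 0 | out 0 | prev ⊥ | push {2,3}
  [6] u=5 | in 5 | out 1 | prev ⊥ | push {}
  [7] u=6 | in ⊥ | out ⊥ | ==
  [8] u=7 | in 5 | out 6 | prev ⊥ | push {5}
  [9] u=2 | in 0 | out 0 | prev ⊥ | push {6}
  [10] u=3 | in ⊤ | out 0 | ==
  [11] u=5 | in ⊤ | out ⊤ | prev 1 | push {}
  [12] u=6 | in 0 | out 0 | prev ⊥ | push {0,4,7}
  [13] u=0 | in 0 | out 0 | prev ⊥ | push {2}
  [14] u=4 | in 0 | out 0 | ==
  [15] u=7 | in ⊤ | out 6 | ==
  [16] u=2 | in 0 | out 0 | ==

Converged values:
  [0] 0
  [1] 5
  [2] 0
  [3] 0
  [4] 0
  [5] ⊤
  [6] 0
  [7] 6

6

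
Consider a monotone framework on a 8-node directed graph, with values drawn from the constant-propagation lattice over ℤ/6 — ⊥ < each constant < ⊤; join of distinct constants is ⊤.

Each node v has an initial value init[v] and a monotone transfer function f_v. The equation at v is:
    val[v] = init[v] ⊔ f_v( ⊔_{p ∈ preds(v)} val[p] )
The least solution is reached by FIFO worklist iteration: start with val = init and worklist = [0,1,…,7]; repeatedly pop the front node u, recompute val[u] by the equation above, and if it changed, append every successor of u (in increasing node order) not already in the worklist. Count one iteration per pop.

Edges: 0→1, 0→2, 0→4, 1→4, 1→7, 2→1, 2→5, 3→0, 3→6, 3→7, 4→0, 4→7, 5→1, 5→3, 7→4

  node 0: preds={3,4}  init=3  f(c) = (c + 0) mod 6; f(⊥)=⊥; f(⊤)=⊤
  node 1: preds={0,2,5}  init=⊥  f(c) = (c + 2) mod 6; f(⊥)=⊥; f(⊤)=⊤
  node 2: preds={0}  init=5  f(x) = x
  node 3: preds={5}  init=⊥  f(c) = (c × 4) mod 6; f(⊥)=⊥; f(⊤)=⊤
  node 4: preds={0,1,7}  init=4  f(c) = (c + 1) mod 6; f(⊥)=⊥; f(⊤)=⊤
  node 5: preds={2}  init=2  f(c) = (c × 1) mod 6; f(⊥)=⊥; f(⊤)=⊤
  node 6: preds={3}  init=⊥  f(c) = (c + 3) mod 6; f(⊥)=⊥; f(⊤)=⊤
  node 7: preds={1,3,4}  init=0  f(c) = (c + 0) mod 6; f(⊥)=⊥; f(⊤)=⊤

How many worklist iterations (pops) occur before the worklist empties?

15

Worklist (15 pops):
  #1 pop 0: in=4 → ⊤ (was 3); enqueue []
  #2 pop 1: in=⊤ → ⊤ (was ⊥); enqueue []
  #3 pop 2: in=⊤ → ⊤ (was 5); enqueue [1]
  #4 pop 3: in=2 → 2 (was ⊥); enqueue [0]
  #5 pop 4: in=⊤ → ⊤ (was 4); enqueue []
  #6 pop 5: in=⊤ → ⊤ (was 2); enqueue [3]
  #7 pop 6: in=2 → 5 (was ⊥); enqueue []
  #8 pop 7: in=⊤ → ⊤ (was 0); enqueue [4]
  #9 pop 1: in=⊤ → ⊤ (no change)
  #10 pop 0: in=⊤ → ⊤ (no change)
  #11 pop 3: in=⊤ → ⊤ (was 2); enqueue [0,6,7]
  #12 pop 4: in=⊤ → ⊤ (no change)
  #13 pop 0: in=⊤ → ⊤ (no change)
  #14 pop 6: in=⊤ → ⊤ (was 5); enqueue []
  #15 pop 7: in=⊤ → ⊤ (no change)

Fixpoint:
  val[0] = ⊤
  val[1] = ⊤
  val[2] = ⊤
  val[3] = ⊤
  val[4] = ⊤
  val[5] = ⊤
  val[6] = ⊤
  val[7] = ⊤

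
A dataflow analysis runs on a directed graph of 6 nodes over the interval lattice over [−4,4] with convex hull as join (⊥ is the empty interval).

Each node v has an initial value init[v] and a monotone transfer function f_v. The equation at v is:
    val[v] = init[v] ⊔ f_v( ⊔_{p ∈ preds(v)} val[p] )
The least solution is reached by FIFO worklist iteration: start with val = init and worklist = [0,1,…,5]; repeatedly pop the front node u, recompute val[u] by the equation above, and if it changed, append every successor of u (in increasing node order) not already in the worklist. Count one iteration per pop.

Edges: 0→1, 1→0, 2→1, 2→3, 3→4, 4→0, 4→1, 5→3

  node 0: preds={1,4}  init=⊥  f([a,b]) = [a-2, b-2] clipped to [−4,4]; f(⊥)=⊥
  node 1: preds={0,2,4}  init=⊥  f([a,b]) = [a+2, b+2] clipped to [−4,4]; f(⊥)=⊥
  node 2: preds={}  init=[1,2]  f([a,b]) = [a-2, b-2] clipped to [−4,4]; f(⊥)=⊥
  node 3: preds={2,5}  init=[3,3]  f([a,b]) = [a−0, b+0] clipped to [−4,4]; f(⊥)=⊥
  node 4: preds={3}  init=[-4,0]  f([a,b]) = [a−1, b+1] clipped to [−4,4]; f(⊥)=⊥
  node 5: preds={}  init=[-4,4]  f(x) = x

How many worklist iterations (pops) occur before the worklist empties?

8

Worklist (8 pops):
  #1 pop 0: in=[-4,0] → [-4,-2] (was ⊥); enqueue []
  #2 pop 1: in=[-4,2] → [-2,4] (was ⊥); enqueue [0]
  #3 pop 2: in=⊥ → [1,2] (no change)
  #4 pop 3: in=[-4,4] → [-4,4] (was [3,3]); enqueue []
  #5 pop 4: in=[-4,4] → [-4,4] (was [-4,0]); enqueue [1]
  #6 pop 5: in=⊥ → [-4,4] (no change)
  #7 pop 0: in=[-4,4] → [-4,2] (was [-4,-2]); enqueue []
  #8 pop 1: in=[-4,4] → [-2,4] (no change)

Fixpoint:
  val[0] = [-4,2]
  val[1] = [-2,4]
  val[2] = [1,2]
  val[3] = [-4,4]
  val[4] = [-4,4]
  val[5] = [-4,4]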